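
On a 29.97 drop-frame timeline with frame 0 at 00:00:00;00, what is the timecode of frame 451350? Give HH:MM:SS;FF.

Ten DF minutes hold 17982 frames, so frame 451350 lies in block 25 (frames 449550–467531) with 1800 frames into that block.
The block's first minute is 1800 frames and the rest 1798 each; 1800 frames reaches minute 1, so 25 × 18 + 1 × 2 = 452 labels have been skipped so far.
Adding those back, label number 451350 + 452 = 451802 at 30 labels/s is 15060 s + 2 f = 4 h 11 min 0 s frame 2, i.e. 04:11:00;02.

04:11:00;02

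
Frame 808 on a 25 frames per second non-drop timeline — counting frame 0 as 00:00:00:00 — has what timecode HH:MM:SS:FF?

00:00:32:08

808 ÷ 25 = 32 full seconds, remainder 8 frames.
32 s = 0 h 0 min 32 s.
Timecode: 00:00:32:08.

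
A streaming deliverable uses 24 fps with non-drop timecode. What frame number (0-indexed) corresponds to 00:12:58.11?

18683

Total seconds to the label: (0 × 3600 + 12 × 60 + 58) = 778.
Frame index = 778 × 24 + 11 = 18683.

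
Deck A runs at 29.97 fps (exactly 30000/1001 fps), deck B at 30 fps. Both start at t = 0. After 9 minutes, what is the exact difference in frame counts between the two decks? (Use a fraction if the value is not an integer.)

9 min = 540 s.
A emits 30000/1001 × 540 = 16200000/1001 frames; B emits 30 × 540 = 16200.
Difference = 16200/1001 frames (≈ 16.1838); B is ahead of A.

16200/1001 frames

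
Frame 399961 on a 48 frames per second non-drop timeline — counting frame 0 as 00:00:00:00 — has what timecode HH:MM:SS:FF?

399961 ÷ 48 = 8332 full seconds, remainder 25 frames.
8332 s = 2 h 18 min 52 s.
Timecode: 02:18:52:25.

02:18:52:25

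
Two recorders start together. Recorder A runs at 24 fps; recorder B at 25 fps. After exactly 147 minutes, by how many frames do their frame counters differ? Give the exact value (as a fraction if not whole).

8820 frames

147 min = 8820 s.
A emits 24 × 8820 = 211680 frames; B emits 25 × 8820 = 220500.
Difference = 8820 frames; B is ahead of A.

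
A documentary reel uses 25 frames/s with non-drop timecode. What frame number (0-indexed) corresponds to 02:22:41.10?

214035

Total seconds to the label: (2 × 3600 + 22 × 60 + 41) = 8561.
Frame index = 8561 × 25 + 10 = 214035.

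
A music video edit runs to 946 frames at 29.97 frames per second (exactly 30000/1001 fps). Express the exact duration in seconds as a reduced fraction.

Running time = 946 ÷ (30000/1001) = 946 × 1001/30000 = 473473/15000 s.

473473/15000 seconds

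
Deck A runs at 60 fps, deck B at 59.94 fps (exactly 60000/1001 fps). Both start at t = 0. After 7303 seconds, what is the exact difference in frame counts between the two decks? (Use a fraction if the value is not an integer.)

438180/1001 frames

A emits 60 × 7303 = 438180 frames; B emits 60000/1001 × 7303 = 438180000/1001.
Difference = 438180/1001 frames (≈ 437.7423); B is behind A.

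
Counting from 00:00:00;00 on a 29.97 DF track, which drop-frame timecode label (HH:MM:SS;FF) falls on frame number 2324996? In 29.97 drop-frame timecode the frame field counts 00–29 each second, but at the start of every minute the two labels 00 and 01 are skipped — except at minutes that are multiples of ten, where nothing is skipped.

Each 10-minute DF block holds 10 × 60 × 30 − 9 × 2 = 17982 frames. 2324996 ÷ 17982 → 129 full blocks, remainder 5318.
Within the partial block the first minute is 1800 frames and each further minute 1798, so 2 further minute boundaries passed. Total skipped labels = 18 × 129 + 2 × 2 = 2326.
Non-drop label index = 2324996 + 2326 = 2327322; at 30 labels/s that is 21:32:57:12, i.e. DF 21:32:57;12.

21:32:57;12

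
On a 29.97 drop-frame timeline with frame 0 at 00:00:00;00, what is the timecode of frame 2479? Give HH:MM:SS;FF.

00:01:22;21

Each 10-minute DF block holds 10 × 60 × 30 − 9 × 2 = 17982 frames. 2479 ÷ 17982 → 0 full blocks, remainder 2479.
Within the partial block the first minute is 1800 frames and each further minute 1798, so 1 further minute boundary passed. Total skipped labels = 18 × 0 + 2 × 1 = 2.
Non-drop label index = 2479 + 2 = 2481; at 30 labels/s that is 00:01:22:21, i.e. DF 00:01:22;21.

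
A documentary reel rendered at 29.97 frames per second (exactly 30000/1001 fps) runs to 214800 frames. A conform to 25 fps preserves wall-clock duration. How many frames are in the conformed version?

Target frames = source frames × (target rate / source rate) = 214800 × (25)/(30000/1001) = 214800 × 1001/1200 = 179179.

179179 frames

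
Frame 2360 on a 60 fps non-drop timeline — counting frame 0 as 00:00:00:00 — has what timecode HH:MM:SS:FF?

2360 ÷ 60 = 39 full seconds, remainder 20 frames.
39 s = 0 h 0 min 39 s.
Timecode: 00:00:39:20.

00:00:39:20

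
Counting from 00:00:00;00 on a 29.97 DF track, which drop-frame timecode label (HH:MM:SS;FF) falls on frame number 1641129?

Ten DF minutes hold 17982 frames, so frame 1641129 lies in block 91 (frames 1636362–1654343) with 4767 frames into that block.
The block's first minute is 1800 frames and the rest 1798 each; 4767 frames reaches minute 2, so 91 × 18 + 2 × 2 = 1642 labels have been skipped so far.
Adding those back, label number 1641129 + 1642 = 1642771 at 30 labels/s is 54759 s + 1 f = 15 h 12 min 39 s frame 1, i.e. 15:12:39;01.

15:12:39;01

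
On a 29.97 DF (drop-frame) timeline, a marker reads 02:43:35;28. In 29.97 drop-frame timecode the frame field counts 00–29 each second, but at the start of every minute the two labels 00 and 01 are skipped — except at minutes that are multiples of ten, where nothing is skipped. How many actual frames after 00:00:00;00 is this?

294184

Complete 10-minute blocks: 16, each 17982 frames → 287712.
Remaining 3 whole minutes in the current block: 1800 + 2 × 1798 = 5396 frames.
Within the current minute: 35 × 30 + 28 − 2 = 1076 (labels ;00/;01 skipped at this minute). Total = 287712 + 5396 + 1076 = 294184.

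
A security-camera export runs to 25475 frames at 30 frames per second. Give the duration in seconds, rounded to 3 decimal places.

Running time = 25475 × 1/30 = 5095/6 s ≈ 849.167 s.

849.167 seconds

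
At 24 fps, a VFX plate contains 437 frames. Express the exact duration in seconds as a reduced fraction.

437/24 seconds

Running time = 437 ÷ (24) = 437 × 1/24 = 437/24 s.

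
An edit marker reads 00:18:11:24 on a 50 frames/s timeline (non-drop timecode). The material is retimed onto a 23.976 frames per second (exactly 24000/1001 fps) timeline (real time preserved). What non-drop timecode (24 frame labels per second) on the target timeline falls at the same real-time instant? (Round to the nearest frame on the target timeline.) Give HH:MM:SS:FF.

Source frame index: (0×3600 + 18×60 + 11) × 50 + 24 = 54574.
Real time: 54574 / (50) = 27287/25 s.
Target frame: (27287/25) × (24000/1001) = 2015040/77 ≈ 26169.351 → 26169.
At 24 labels/s: frame 26169 → 00:18:10:09.

00:18:10:09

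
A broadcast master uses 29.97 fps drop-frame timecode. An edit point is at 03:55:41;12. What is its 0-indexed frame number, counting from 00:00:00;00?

423818

Complete 10-minute blocks: 23, each 17982 frames → 413586.
Remaining 5 whole minutes in the current block: 1800 + 4 × 1798 = 8992 frames.
Within the current minute: 41 × 30 + 12 − 2 = 1240 (labels ;00/;01 skipped at this minute). Total = 413586 + 8992 + 1240 = 423818.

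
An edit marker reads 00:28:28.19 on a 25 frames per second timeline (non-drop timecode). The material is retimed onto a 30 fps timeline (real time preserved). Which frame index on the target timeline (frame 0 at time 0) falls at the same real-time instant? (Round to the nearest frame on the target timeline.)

Source frame index: (0×3600 + 28×60 + 28) × 25 + 19 = 42719.
Real time: 42719 / (25) = 42719/25 s.
Target frame: (42719/25) × (30) = 256314/5 ≈ 51262.800 → 51263.

frame 51263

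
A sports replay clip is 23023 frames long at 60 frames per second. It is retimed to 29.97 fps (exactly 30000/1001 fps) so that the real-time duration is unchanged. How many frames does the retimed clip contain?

Target frames = source frames × (target rate / source rate) = 23023 × (30000/1001)/(60) = 23023 × 500/1001 = 11500.

11500 frames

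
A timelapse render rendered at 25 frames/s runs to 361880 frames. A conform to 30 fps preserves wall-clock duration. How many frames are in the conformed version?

434256 frames

Target frames = source frames × (target rate / source rate) = 361880 × (30)/(25) = 361880 × 6/5 = 434256.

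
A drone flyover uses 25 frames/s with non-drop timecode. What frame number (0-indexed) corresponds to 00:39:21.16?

frame 59041

Total seconds to the label: (0 × 3600 + 39 × 60 + 21) = 2361.
Frame index = 2361 × 25 + 16 = 59041.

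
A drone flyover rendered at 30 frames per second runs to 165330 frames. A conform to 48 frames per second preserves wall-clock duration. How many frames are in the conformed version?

264528 frames

Target frames = source frames × (target rate / source rate) = 165330 × (48)/(30) = 165330 × 8/5 = 264528.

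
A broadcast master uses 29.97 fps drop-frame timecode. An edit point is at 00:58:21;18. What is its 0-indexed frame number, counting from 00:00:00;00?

104942

Complete 10-minute blocks: 5, each 17982 frames → 89910.
Remaining 8 whole minutes in the current block: 1800 + 7 × 1798 = 14386 frames.
Within the current minute: 21 × 30 + 18 − 2 = 646 (labels ;00/;01 skipped at this minute). Total = 89910 + 14386 + 646 = 104942.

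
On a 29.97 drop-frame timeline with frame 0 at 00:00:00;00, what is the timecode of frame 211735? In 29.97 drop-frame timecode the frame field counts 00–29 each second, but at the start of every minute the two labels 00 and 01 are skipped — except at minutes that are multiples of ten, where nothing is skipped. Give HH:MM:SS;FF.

Each 10-minute DF block holds 10 × 60 × 30 − 9 × 2 = 17982 frames. 211735 ÷ 17982 → 11 full blocks, remainder 13933.
Within the partial block the first minute is 1800 frames and each further minute 1798, so 7 further minute boundaries passed. Total skipped labels = 18 × 11 + 2 × 7 = 212.
Non-drop label index = 211735 + 212 = 211947; at 30 labels/s that is 01:57:44:27, i.e. DF 01:57:44;27.

01:57:44;27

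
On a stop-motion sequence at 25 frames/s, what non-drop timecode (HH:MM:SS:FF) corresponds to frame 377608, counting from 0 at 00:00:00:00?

04:11:44:08

377608 ÷ 25 = 15104 full seconds, remainder 8 frames.
15104 s = 4 h 11 min 44 s.
Timecode: 04:11:44:08.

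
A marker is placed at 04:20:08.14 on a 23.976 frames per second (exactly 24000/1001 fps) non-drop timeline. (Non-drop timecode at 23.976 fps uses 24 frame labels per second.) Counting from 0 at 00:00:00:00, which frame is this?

Total seconds to the label: (4 × 3600 + 20 × 60 + 8) = 15608.
Frame index = 15608 × 24 + 14 = 374606.

frame 374606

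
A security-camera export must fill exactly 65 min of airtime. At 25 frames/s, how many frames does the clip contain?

65 min = 3900 s.
Frames = 3900 × 25 = 97500.

97500 frames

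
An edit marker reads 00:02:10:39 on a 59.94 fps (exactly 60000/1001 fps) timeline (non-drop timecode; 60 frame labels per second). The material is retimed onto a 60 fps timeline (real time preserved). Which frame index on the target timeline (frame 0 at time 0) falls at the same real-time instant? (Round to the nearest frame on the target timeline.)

frame 7847

Source frame index: (0×3600 + 2×60 + 10) × 60 + 39 = 7839.
Real time: 7839 / (60000/1001) = 2615613/20000 s.
Target frame: (2615613/20000) × (60) = 7846839/1000 ≈ 7846.839 → 7847.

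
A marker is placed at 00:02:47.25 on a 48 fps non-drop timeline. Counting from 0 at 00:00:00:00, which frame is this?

Total seconds to the label: (0 × 3600 + 2 × 60 + 47) = 167.
Frame index = 167 × 48 + 25 = 8041.

frame 8041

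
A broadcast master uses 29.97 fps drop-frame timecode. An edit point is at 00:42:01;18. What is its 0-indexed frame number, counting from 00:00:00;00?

As if non-drop at 30 labels/s: (0 × 3600 + 42 × 60 + 1) × 30 + 18 = 75648.
Minute boundaries passed: 42; those not divisible by 10: 42 − 4 = 38; dropped labels = 2 × 38 = 76.
Actual frame index = 75648 − 76 = 75572.

75572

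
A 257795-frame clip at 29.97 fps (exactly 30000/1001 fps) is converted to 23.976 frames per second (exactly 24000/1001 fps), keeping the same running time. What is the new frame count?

206236 frames

Target frames = source frames × (target rate / source rate) = 257795 × (24000/1001)/(30000/1001) = 257795 × 4/5 = 206236.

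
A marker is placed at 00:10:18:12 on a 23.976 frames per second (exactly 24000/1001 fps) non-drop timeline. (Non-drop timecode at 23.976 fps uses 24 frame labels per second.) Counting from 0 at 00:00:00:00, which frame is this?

Total seconds to the label: (0 × 3600 + 10 × 60 + 18) = 618.
Frame index = 618 × 24 + 12 = 14844.

frame 14844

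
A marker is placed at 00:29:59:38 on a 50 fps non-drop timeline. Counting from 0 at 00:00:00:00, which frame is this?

Total seconds to the label: (0 × 3600 + 29 × 60 + 59) = 1799.
Frame index = 1799 × 50 + 38 = 89988.

frame 89988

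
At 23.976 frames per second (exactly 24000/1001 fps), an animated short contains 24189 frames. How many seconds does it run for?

Running time = 24189 / (24000/1001) = 1008.882875 s.

1008.882875 seconds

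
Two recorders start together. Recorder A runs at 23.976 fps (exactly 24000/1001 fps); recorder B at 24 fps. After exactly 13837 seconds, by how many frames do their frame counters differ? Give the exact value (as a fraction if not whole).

332088/1001 frames

A emits 24000/1001 × 13837 = 332088000/1001 frames; B emits 24 × 13837 = 332088.
Difference = 332088/1001 frames (≈ 331.7562); B is ahead of A.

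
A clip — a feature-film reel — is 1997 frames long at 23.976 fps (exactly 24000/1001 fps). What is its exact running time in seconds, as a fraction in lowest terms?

1998997/24000 seconds

Running time = 1997 ÷ (24000/1001) = 1997 × 1001/24000 = 1998997/24000 s.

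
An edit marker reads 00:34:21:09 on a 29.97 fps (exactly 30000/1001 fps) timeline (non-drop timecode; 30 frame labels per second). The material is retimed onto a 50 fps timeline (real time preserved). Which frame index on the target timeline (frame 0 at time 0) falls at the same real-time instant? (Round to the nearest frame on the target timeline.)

frame 103168

Source frame index: (0×3600 + 34×60 + 21) × 30 + 9 = 61839.
Real time: 61839 / (30000/1001) = 20633613/10000 s.
Target frame: (20633613/10000) × (50) = 20633613/200 ≈ 103168.065 → 103168.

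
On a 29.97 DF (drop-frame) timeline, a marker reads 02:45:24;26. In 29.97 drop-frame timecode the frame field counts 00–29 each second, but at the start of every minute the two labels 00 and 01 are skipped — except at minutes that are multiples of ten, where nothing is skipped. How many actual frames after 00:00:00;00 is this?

297448

As if non-drop at 30 labels/s: (2 × 3600 + 45 × 60 + 24) × 30 + 26 = 297746.
Minute boundaries passed: 165; those not divisible by 10: 165 − 16 = 149; dropped labels = 2 × 149 = 298.
Actual frame index = 297746 − 298 = 297448.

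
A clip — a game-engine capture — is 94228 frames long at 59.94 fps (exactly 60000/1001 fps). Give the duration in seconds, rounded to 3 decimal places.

Running time = 94228 × 1001/60000 = 23580557/15000 s ≈ 1572.037 s.

1572.037 seconds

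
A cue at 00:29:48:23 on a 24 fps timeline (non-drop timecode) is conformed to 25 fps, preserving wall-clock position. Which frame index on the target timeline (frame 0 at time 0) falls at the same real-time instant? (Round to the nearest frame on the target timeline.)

Source frame index: (0×3600 + 29×60 + 48) × 24 + 23 = 42935.
Real time: 42935 / (24) = 42935/24 s.
Target frame: (42935/24) × (25) = 1073375/24 ≈ 44723.958 → 44724.

frame 44724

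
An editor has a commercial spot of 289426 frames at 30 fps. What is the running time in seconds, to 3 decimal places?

Running time = 289426 × 1/30 = 144713/15 s ≈ 9647.533 s.

9647.533 seconds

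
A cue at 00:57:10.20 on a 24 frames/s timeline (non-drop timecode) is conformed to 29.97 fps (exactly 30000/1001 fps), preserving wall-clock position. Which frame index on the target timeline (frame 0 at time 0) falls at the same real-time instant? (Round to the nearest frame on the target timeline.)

frame 102822

Source frame index: (0×3600 + 57×60 + 10) × 24 + 20 = 82340.
Real time: 82340 / (24) = 20585/6 s.
Target frame: (20585/6) × (30000/1001) = 102925000/1001 ≈ 102822.178 → 102822.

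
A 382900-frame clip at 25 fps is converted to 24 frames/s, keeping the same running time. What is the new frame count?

367584 frames

Target frames = source frames × (target rate / source rate) = 382900 × (24)/(25) = 382900 × 24/25 = 367584.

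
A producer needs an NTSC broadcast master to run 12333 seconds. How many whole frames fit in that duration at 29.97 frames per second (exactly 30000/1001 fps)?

Frames = 12333 × 30000/1001 = 369990000/1001 ≈ 369620.3796.
Complete frames: 369620.

369620 frames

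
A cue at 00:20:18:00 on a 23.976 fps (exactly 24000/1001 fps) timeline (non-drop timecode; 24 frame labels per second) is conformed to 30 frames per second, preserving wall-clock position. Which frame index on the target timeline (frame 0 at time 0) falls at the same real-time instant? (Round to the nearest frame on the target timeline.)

frame 36577

Source frame index: (0×3600 + 20×60 + 18) × 24 + 0 = 29232.
Real time: 29232 / (24000/1001) = 609609/500 s.
Target frame: (609609/500) × (30) = 1828827/50 ≈ 36576.540 → 36577.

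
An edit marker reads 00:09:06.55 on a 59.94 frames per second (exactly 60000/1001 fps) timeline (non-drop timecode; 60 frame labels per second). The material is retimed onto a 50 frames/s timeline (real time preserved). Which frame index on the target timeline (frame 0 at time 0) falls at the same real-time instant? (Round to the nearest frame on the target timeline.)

frame 27373

Source frame index: (0×3600 + 9×60 + 6) × 60 + 55 = 32815.
Real time: 32815 / (60000/1001) = 6569563/12000 s.
Target frame: (6569563/12000) × (50) = 6569563/240 ≈ 27373.179 → 27373.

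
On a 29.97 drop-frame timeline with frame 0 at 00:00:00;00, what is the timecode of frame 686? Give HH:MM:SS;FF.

00:00:22;26

Each 10-minute DF block holds 10 × 60 × 30 − 9 × 2 = 17982 frames. 686 ÷ 17982 → 0 full blocks, remainder 686.
Within the partial block the first minute is 1800 frames and each further minute 1798, so 0 further minute boundaries passed. Total skipped labels = 18 × 0 + 2 × 0 = 0.
Non-drop label index = 686 + 0 = 686; at 30 labels/s that is 00:00:22:26, i.e. DF 00:00:22;26.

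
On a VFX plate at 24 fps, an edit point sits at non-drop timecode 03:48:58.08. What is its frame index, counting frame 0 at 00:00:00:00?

frame 329720

Total seconds to the label: (3 × 3600 + 48 × 60 + 58) = 13738.
Frame index = 13738 × 24 + 8 = 329720.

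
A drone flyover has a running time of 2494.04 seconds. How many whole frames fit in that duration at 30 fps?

Frames = 2494.04 × 30 = 374106/5 ≈ 74821.2000.
Complete frames: 74821.

74821 frames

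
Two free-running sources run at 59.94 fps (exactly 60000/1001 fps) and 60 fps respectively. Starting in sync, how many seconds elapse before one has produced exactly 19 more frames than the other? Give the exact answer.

The gap grows by |60 − 60000/1001| = 60/1001 frames per second.
Time for a 19-frame gap: 19 ÷ (60/1001) = 19019/60 s.

19019/60 seconds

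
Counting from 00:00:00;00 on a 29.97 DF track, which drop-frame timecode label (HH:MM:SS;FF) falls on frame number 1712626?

Ten DF minutes hold 17982 frames, so frame 1712626 lies in block 95 (frames 1708290–1726271) with 4336 frames into that block.
The block's first minute is 1800 frames and the rest 1798 each; 4336 frames reaches minute 2, so 95 × 18 + 2 × 2 = 1714 labels have been skipped so far.
Adding those back, label number 1712626 + 1714 = 1714340 at 30 labels/s is 57144 s + 20 f = 15 h 52 min 24 s frame 20, i.e. 15:52:24;20.

15:52:24;20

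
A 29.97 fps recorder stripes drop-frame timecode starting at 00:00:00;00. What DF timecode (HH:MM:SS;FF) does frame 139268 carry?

01:17:26;28

Each 10-minute DF block holds 10 × 60 × 30 − 9 × 2 = 17982 frames. 139268 ÷ 17982 → 7 full blocks, remainder 13394.
Within the partial block the first minute is 1800 frames and each further minute 1798, so 7 further minute boundaries passed. Total skipped labels = 18 × 7 + 2 × 7 = 140.
Non-drop label index = 139268 + 140 = 139408; at 30 labels/s that is 01:17:26:28, i.e. DF 01:17:26;28.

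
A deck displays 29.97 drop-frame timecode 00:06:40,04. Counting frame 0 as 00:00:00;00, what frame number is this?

11992

As if non-drop at 30 labels/s: (0 × 3600 + 6 × 60 + 40) × 30 + 4 = 12004.
Minute boundaries passed: 6; those not divisible by 10: 6 − 0 = 6; dropped labels = 2 × 6 = 12.
Actual frame index = 12004 − 12 = 11992.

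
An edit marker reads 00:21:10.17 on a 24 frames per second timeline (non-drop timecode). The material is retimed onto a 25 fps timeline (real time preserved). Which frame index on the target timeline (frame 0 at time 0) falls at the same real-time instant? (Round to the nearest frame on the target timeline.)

Source frame index: (0×3600 + 21×60 + 10) × 24 + 17 = 30497.
Real time: 30497 / (24) = 30497/24 s.
Target frame: (30497/24) × (25) = 762425/24 ≈ 31767.708 → 31768.

frame 31768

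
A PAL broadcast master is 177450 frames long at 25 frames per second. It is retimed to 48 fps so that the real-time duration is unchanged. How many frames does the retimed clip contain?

Target frames = source frames × (target rate / source rate) = 177450 × (48)/(25) = 177450 × 48/25 = 340704.

340704 frames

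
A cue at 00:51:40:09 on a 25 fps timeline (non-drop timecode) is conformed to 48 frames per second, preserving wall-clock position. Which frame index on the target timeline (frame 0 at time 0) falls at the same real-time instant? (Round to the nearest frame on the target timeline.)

frame 148817

Source frame index: (0×3600 + 51×60 + 40) × 25 + 9 = 77509.
Real time: 77509 / (25) = 77509/25 s.
Target frame: (77509/25) × (48) = 3720432/25 ≈ 148817.280 → 148817.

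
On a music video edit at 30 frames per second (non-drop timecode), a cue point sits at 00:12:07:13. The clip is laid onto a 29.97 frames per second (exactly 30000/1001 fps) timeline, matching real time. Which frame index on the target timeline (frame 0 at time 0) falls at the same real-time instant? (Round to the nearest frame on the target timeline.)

frame 21801

Source frame index: (0×3600 + 12×60 + 7) × 30 + 13 = 21823.
Real time: 21823 / (30) = 21823/30 s.
Target frame: (21823/30) × (30000/1001) = 21823000/1001 ≈ 21801.199 → 21801.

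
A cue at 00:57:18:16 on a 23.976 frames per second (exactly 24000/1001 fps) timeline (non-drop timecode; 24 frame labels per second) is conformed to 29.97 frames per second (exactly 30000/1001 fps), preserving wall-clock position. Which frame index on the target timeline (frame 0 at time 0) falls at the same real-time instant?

frame 103160

Source frame index: (0×3600 + 57×60 + 18) × 24 + 16 = 82528.
Real time: 82528 / (24000/1001) = 2581579/750 s.
Target frame: (2581579/750) × (30000/1001) = 103160.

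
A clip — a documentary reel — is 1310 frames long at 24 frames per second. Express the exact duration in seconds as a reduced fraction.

Running time = 1310 ÷ (24) = 1310 × 1/24 = 655/12 s.

655/12 seconds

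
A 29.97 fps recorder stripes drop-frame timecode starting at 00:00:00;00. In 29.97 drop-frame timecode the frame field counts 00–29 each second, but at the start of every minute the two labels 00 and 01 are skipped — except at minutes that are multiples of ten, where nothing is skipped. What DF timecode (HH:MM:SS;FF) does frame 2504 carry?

Ten DF minutes hold 17982 frames, so frame 2504 lies in block 0 (frames 0–17981) with 2504 frames into that block.
The block's first minute is 1800 frames and the rest 1798 each; 2504 frames reaches minute 1, so 0 × 18 + 1 × 2 = 2 labels have been skipped so far.
Adding those back, label number 2504 + 2 = 2506 at 30 labels/s is 83 s + 16 f = 0 h 1 min 23 s frame 16, i.e. 00:01:23;16.

00:01:23;16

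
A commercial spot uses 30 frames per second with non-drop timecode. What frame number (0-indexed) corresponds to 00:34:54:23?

Total seconds to the label: (0 × 3600 + 34 × 60 + 54) = 2094.
Frame index = 2094 × 30 + 23 = 62843.

62843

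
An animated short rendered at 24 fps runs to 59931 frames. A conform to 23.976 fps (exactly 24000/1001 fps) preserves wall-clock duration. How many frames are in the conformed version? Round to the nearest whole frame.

59871 frames

Frames at target rate = 59931 × (24000/1001) / (24) = 59931000/1001 ≈ 59871.129.
Nearest whole frame: 59871.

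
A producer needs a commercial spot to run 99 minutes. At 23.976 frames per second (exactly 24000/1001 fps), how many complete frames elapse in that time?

142417 frames

99 min = 5940 s.
Frames = 5940 × 24000/1001 = 12960000/91 ≈ 142417.5824.
Complete frames: 142417.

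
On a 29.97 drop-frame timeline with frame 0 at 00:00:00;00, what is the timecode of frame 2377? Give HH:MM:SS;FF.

00:01:19;09

Ten DF minutes hold 17982 frames, so frame 2377 lies in block 0 (frames 0–17981) with 2377 frames into that block.
The block's first minute is 1800 frames and the rest 1798 each; 2377 frames reaches minute 1, so 0 × 18 + 1 × 2 = 2 labels have been skipped so far.
Adding those back, label number 2377 + 2 = 2379 at 30 labels/s is 79 s + 9 f = 0 h 1 min 19 s frame 9, i.e. 00:01:19;09.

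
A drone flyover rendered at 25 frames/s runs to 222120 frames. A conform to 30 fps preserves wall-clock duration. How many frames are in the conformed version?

266544 frames

Frames at target rate = 222120 × (30) / (25) = 266544.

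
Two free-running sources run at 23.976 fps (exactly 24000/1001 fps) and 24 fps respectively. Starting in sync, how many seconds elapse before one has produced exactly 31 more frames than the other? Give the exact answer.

The gap grows by |24 − 24000/1001| = 24/1001 frames per second.
Time for a 31-frame gap: 31 ÷ (24/1001) = 31031/24 s.

31031/24 seconds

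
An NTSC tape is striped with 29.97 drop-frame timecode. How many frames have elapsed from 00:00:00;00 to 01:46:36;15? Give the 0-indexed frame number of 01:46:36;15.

As if non-drop at 30 labels/s: (1 × 3600 + 46 × 60 + 36) × 30 + 15 = 191895.
Minute boundaries passed: 106; those not divisible by 10: 106 − 10 = 96; dropped labels = 2 × 96 = 192.
Actual frame index = 191895 − 192 = 191703.

191703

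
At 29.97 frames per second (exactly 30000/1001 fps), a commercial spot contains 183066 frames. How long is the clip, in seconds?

Running time = 183066 / (30000/1001) = 6108.3022 s.

6108.3022 seconds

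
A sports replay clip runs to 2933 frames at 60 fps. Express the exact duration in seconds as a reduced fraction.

Running time = 2933 ÷ (60) = 2933 × 1/60 = 2933/60 s.

2933/60 seconds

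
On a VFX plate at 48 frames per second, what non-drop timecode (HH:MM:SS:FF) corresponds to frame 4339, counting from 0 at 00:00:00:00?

4339 ÷ 48 = 90 full seconds, remainder 19 frames.
90 s = 0 h 1 min 30 s.
Timecode: 00:01:30:19.

00:01:30:19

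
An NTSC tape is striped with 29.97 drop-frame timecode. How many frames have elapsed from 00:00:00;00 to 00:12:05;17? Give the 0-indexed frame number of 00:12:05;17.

21745

As if non-drop at 30 labels/s: (0 × 3600 + 12 × 60 + 5) × 30 + 17 = 21767.
Minute boundaries passed: 12; those not divisible by 10: 12 − 1 = 11; dropped labels = 2 × 11 = 22.
Actual frame index = 21767 − 22 = 21745.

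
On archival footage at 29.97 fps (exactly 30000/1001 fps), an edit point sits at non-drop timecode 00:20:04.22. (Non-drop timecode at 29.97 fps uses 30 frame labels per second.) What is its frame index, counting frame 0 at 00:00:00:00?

Total seconds to the label: (0 × 3600 + 20 × 60 + 4) = 1204.
Frame index = 1204 × 30 + 22 = 36142.

frame 36142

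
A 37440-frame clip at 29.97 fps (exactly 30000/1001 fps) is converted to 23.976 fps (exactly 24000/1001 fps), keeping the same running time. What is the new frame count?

Target frames = source frames × (target rate / source rate) = 37440 × (24000/1001)/(30000/1001) = 37440 × 4/5 = 29952.

29952 frames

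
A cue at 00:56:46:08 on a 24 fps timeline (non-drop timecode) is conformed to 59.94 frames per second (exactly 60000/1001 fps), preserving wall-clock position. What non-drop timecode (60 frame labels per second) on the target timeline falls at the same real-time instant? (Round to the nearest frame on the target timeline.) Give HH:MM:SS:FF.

00:56:42:56

Source frame index: (0×3600 + 56×60 + 46) × 24 + 8 = 81752.
Real time: 81752 / (24) = 10219/3 s.
Target frame: (10219/3) × (60000/1001) = 18580000/91 ≈ 204175.824 → 204176.
At 60 labels/s: frame 204176 → 00:56:42:56.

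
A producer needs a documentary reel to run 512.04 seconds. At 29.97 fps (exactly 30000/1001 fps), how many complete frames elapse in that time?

Frames = 512.04 × 30000/1001 = 15361200/1001 ≈ 15345.8541.
Complete frames: 15345.

15345 frames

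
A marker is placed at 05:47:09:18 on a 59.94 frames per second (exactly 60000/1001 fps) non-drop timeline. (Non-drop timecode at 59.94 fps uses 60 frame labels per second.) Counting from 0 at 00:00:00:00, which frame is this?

frame 1249758

Total seconds to the label: (5 × 3600 + 47 × 60 + 9) = 20829.
Frame index = 20829 × 60 + 18 = 1249758.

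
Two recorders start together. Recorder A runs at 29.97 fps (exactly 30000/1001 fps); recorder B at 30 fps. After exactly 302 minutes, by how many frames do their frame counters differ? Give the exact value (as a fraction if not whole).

302 min = 18120 s.
A emits 30000/1001 × 18120 = 543600000/1001 frames; B emits 30 × 18120 = 543600.
Difference = 543600/1001 frames (≈ 543.0569); B is ahead of A.

543600/1001 frames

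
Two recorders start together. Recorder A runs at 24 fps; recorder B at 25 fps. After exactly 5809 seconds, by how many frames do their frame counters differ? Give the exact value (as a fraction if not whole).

5809 frames

A emits 24 × 5809 = 139416 frames; B emits 25 × 5809 = 145225.
Difference = 5809 frames; B is ahead of A.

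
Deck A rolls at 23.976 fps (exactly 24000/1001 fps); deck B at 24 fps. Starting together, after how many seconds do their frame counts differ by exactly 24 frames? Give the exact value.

The gap grows by |24 − 24000/1001| = 24/1001 frames per second.
Time for a 24-frame gap: 24 ÷ (24/1001) = 1001 s.

1001 seconds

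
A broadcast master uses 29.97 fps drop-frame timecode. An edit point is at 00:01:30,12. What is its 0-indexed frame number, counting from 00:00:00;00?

2710

As if non-drop at 30 labels/s: (0 × 3600 + 1 × 60 + 30) × 30 + 12 = 2712.
Minute boundaries passed: 1; those not divisible by 10: 1 − 0 = 1; dropped labels = 2 × 1 = 2.
Actual frame index = 2712 − 2 = 2710.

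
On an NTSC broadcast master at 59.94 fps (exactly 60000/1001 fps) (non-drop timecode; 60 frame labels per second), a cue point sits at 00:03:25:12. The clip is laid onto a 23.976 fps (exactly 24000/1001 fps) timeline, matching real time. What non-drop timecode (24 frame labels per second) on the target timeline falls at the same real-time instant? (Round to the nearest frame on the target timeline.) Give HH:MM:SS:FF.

00:03:25:05

Source frame index: (0×3600 + 3×60 + 25) × 60 + 12 = 12312.
Real time: 12312 / (60000/1001) = 513513/2500 s.
Target frame: (513513/2500) × (24000/1001) = 24624/5 ≈ 4924.800 → 4925.
At 24 labels/s: frame 4925 → 00:03:25:05.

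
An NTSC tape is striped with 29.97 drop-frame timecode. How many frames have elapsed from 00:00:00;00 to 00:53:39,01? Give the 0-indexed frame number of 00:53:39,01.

96475

As if non-drop at 30 labels/s: (0 × 3600 + 53 × 60 + 39) × 30 + 1 = 96571.
Minute boundaries passed: 53; those not divisible by 10: 53 − 5 = 48; dropped labels = 2 × 48 = 96.
Actual frame index = 96571 − 96 = 96475.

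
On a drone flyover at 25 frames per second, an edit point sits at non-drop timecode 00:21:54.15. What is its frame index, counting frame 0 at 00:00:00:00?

Total seconds to the label: (0 × 3600 + 21 × 60 + 54) = 1314.
Frame index = 1314 × 25 + 15 = 32865.

frame 32865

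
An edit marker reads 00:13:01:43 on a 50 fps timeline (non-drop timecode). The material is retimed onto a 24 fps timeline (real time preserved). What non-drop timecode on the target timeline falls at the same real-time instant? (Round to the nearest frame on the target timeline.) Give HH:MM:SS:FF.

Source frame index: (0×3600 + 13×60 + 1) × 50 + 43 = 39093.
Real time: 39093 / (50) = 39093/50 s.
Target frame: (39093/50) × (24) = 469116/25 ≈ 18764.640 → 18765.
At 24 labels/s: frame 18765 → 00:13:01:21.

00:13:01:21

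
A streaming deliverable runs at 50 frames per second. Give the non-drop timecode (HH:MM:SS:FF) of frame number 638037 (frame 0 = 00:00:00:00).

638037 ÷ 50 = 12760 full seconds, remainder 37 frames.
12760 s = 3 h 32 min 40 s.
Timecode: 03:32:40:37.

03:32:40:37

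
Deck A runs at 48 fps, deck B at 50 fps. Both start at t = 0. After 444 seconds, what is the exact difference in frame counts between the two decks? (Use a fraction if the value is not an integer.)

888 frames

A emits 48 × 444 = 21312 frames; B emits 50 × 444 = 22200.
Difference = 888 frames; B is ahead of A.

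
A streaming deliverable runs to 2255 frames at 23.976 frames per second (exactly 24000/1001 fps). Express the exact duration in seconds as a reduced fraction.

Running time = 2255 ÷ (24000/1001) = 2255 × 1001/24000 = 451451/4800 s.

451451/4800 seconds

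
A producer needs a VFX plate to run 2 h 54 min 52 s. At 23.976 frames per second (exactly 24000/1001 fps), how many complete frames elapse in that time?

251556 frames

2 h 54 min 52 s = 10492 s.
Frames = 10492 × 24000/1001 = 251808000/1001 ≈ 251556.4436.
Complete frames: 251556.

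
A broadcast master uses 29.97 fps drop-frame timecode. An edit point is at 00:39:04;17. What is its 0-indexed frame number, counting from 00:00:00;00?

70265

Complete 10-minute blocks: 3, each 17982 frames → 53946.
Remaining 9 whole minutes in the current block: 1800 + 8 × 1798 = 16184 frames.
Within the current minute: 4 × 30 + 17 − 2 = 135 (labels ;00/;01 skipped at this minute). Total = 53946 + 16184 + 135 = 70265.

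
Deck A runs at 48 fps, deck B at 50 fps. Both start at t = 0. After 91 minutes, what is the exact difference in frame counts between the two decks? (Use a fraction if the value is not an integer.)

10920 frames

91 min = 5460 s.
A emits 48 × 5460 = 262080 frames; B emits 50 × 5460 = 273000.
Difference = 10920 frames; B is ahead of A.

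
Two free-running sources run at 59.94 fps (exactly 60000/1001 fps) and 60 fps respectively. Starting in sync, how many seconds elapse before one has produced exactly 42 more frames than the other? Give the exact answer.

The gap grows by |60 − 60000/1001| = 60/1001 frames per second.
Time for a 42-frame gap: 42 ÷ (60/1001) = 700.7 s.

700.7 seconds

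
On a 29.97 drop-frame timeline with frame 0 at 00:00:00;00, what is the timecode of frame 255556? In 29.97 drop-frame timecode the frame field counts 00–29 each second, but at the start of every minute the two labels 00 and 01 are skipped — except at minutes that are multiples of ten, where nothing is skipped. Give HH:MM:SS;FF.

02:22:07;02

Ten DF minutes hold 17982 frames, so frame 255556 lies in block 14 (frames 251748–269729) with 3808 frames into that block.
The block's first minute is 1800 frames and the rest 1798 each; 3808 frames reaches minute 2, so 14 × 18 + 2 × 2 = 256 labels have been skipped so far.
Adding those back, label number 255556 + 256 = 255812 at 30 labels/s is 8527 s + 2 f = 2 h 22 min 7 s frame 2, i.e. 02:22:07;02.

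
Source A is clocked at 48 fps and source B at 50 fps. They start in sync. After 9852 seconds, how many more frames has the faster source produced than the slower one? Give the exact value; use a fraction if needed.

19704 frames

A emits 48 × 9852 = 472896 frames; B emits 50 × 9852 = 492600.
Difference = 19704 frames; B is ahead of A.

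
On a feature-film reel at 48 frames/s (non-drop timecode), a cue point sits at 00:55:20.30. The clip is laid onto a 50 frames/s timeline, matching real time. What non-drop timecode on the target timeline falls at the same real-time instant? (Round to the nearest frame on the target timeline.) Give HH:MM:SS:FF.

Source frame index: (0×3600 + 55×60 + 20) × 48 + 30 = 159390.
Real time: 159390 / (48) = 26565/8 s.
Target frame: (26565/8) × (50) = 664125/4 ≈ 166031.250 → 166031.
At 50 labels/s: frame 166031 → 00:55:20:31.

00:55:20:31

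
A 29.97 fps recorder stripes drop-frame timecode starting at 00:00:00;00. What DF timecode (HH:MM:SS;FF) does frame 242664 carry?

02:14:56;26

Each 10-minute DF block holds 10 × 60 × 30 − 9 × 2 = 17982 frames. 242664 ÷ 17982 → 13 full blocks, remainder 8898.
Within the partial block the first minute is 1800 frames and each further minute 1798, so 4 further minute boundaries passed. Total skipped labels = 18 × 13 + 2 × 4 = 242.
Non-drop label index = 242664 + 242 = 242906; at 30 labels/s that is 02:14:56:26, i.e. DF 02:14:56;26.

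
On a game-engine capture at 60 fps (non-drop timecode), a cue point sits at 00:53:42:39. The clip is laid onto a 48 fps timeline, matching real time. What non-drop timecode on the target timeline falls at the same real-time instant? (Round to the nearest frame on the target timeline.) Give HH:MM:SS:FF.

Source frame index: (0×3600 + 53×60 + 42) × 60 + 39 = 193359.
Real time: 193359 / (60) = 64453/20 s.
Target frame: (64453/20) × (48) = 773436/5 ≈ 154687.200 → 154687.
At 48 labels/s: frame 154687 → 00:53:42:31.

00:53:42:31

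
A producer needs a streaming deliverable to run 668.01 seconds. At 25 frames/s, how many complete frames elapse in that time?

Frames = 668.01 × 25 = 66801/4 ≈ 16700.2500.
Complete frames: 16700.

16700 frames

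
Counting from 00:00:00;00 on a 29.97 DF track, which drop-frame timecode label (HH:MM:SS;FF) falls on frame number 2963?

00:01:38;25

Ten DF minutes hold 17982 frames, so frame 2963 lies in block 0 (frames 0–17981) with 2963 frames into that block.
The block's first minute is 1800 frames and the rest 1798 each; 2963 frames reaches minute 1, so 0 × 18 + 1 × 2 = 2 labels have been skipped so far.
Adding those back, label number 2963 + 2 = 2965 at 30 labels/s is 98 s + 25 f = 0 h 1 min 38 s frame 25, i.e. 00:01:38;25.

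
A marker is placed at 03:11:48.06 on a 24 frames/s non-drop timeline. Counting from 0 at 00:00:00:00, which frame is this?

frame 276198

Total seconds to the label: (3 × 3600 + 11 × 60 + 48) = 11508.
Frame index = 11508 × 24 + 6 = 276198.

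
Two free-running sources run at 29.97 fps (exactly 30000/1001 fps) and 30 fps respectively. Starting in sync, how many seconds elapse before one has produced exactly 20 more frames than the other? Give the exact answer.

2002/3 seconds

The gap grows by |30 − 30000/1001| = 30/1001 frames per second.
Time for a 20-frame gap: 20 ÷ (30/1001) = 2002/3 s.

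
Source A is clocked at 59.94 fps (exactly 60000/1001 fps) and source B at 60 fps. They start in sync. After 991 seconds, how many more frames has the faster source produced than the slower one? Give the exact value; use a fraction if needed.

A emits 60000/1001 × 991 = 59460000/1001 frames; B emits 60 × 991 = 59460.
Difference = 59460/1001 frames (≈ 59.4006); B is ahead of A.

59460/1001 frames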